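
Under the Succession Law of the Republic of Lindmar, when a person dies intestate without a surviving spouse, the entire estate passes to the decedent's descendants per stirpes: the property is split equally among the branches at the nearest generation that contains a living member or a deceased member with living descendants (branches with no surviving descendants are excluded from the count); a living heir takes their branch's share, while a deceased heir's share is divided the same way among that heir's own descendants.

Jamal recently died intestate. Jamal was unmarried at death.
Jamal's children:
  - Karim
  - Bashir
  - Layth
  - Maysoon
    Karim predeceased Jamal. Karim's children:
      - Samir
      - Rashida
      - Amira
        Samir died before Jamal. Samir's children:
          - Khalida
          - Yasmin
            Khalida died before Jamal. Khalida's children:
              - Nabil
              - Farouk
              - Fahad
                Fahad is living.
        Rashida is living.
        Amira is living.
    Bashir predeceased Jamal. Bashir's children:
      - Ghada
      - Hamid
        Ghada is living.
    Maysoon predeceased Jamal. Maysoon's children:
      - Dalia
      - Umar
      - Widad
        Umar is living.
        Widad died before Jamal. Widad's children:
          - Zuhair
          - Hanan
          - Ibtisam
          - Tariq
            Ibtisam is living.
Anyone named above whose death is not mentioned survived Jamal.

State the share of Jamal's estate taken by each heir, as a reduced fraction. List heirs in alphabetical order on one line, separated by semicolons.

Amira 1/12; Dalia 1/12; Fahad 1/72; Farouk 1/72; Ghada 1/8; Hamid 1/8; Hanan 1/48; Ibtisam 1/48; Layth 1/4; Nabil 1/72; Rashida 1/12; Tariq 1/48; Umar 1/12; Yasmin 1/24; Zuhair 1/48

There is no surviving spouse, so the entire estate passes to Jamal's descendants per stirpes.
The estate is divided into 4 equal shares of 1/4 among Karim, Bashir, Layth, Maysoon.
Karim predeceased; the 1/4 allotted to Karim's branch passes to Karim's issue by representation.
The 1/4 is divided into 3 equal shares of 1/12 among Samir, Rashida, Amira.
Samir predeceased; the 1/12 allotted to Samir's branch passes to Samir's issue by representation.
The 1/12 is divided into 2 equal shares of 1/24 among Khalida, Yasmin.
Khalida predeceased; the 1/24 allotted to Khalida's branch passes to Khalida's issue by representation.
The 1/24 is divided into 3 equal shares of 1/72 among Nabil, Farouk, Fahad.
Nabil is living and takes 1/72.
Farouk is living and takes 1/72.
Fahad is living and takes 1/72.
Yasmin is living and takes 1/24.
Rashida is living and takes 1/12.
Amira is living and takes 1/12.
Bashir predeceased; the 1/4 allotted to Bashir's branch passes to Bashir's issue by representation.
The 1/4 is divided into 2 equal shares of 1/8 among Ghada, Hamid.
Ghada is living and takes 1/8.
Hamid is living and takes 1/8.
Layth is living and takes 1/4.
Maysoon predeceased; the 1/4 allotted to Maysoon's branch passes to Maysoon's issue by representation.
The 1/4 is divided into 3 equal shares of 1/12 among Dalia, Umar, Widad.
Dalia is living and takes 1/12.
Umar is living and takes 1/12.
Widad predeceased; the 1/12 allotted to Widad's branch passes to Widad's issue by representation.
The 1/12 is divided into 4 equal shares of 1/48 among Zuhair, Hanan, Ibtisam, Tariq.
Zuhair is living and takes 1/48.
Hanan is living and takes 1/48.
Ibtisam is living and takes 1/48.
Tariq is living and takes 1/48.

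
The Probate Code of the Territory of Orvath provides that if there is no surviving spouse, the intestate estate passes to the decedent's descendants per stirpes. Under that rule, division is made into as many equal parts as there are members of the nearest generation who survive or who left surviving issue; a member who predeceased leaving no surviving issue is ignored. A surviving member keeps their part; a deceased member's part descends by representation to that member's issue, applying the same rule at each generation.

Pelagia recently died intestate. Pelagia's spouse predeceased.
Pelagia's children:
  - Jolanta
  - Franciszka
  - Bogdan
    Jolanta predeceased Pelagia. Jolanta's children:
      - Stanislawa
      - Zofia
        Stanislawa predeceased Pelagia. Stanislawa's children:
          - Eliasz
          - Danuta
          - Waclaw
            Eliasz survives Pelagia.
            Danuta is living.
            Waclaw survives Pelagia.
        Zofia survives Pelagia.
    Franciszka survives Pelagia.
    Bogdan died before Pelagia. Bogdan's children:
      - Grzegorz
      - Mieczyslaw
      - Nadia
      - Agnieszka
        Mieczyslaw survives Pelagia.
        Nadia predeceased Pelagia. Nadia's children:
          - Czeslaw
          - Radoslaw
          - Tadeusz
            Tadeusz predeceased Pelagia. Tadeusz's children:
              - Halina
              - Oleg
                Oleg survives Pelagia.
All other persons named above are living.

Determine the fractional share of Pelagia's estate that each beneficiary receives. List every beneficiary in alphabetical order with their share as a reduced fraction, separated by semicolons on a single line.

Agnieszka 1/12; Czeslaw 1/36; Danuta 1/18; Eliasz 1/18; Franciszka 1/3; Grzegorz 1/12; Halina 1/72; Mieczyslaw 1/12; Oleg 1/72; Radoslaw 1/36; Waclaw 1/18; Zofia 1/6

There is no surviving spouse, so the entire estate passes to Pelagia's descendants per stirpes.
The estate is divided into 3 equal shares of 1/3 among Jolanta, Franciszka, Bogdan.
Jolanta predeceased; the 1/3 allotted to Jolanta's branch passes to Jolanta's issue by representation.
The 1/3 is divided into 2 equal shares of 1/6 among Stanislawa, Zofia.
Stanislawa predeceased; the 1/6 allotted to Stanislawa's branch passes to Stanislawa's issue by representation.
The 1/6 is divided into 3 equal shares of 1/18 among Eliasz, Danuta, Waclaw.
Eliasz is living and takes 1/18.
Danuta is living and takes 1/18.
Waclaw is living and takes 1/18.
Zofia is living and takes 1/6.
Franciszka is living and takes 1/3.
Bogdan predeceased; the 1/3 allotted to Bogdan's branch passes to Bogdan's issue by representation.
The 1/3 is divided into 4 equal shares of 1/12 among Grzegorz, Mieczyslaw, Nadia, Agnieszka.
Grzegorz is living and takes 1/12.
Mieczyslaw is living and takes 1/12.
Nadia predeceased; the 1/12 allotted to Nadia's branch passes to Nadia's issue by representation.
The 1/12 is divided into 3 equal shares of 1/36 among Czeslaw, Radoslaw, Tadeusz.
Czeslaw is living and takes 1/36.
Radoslaw is living and takes 1/36.
Tadeusz predeceased; the 1/36 allotted to Tadeusz's branch passes to Tadeusz's issue by representation.
The 1/36 is divided into 2 equal shares of 1/72 among Halina, Oleg.
Halina is living and takes 1/72.
Oleg is living and takes 1/72.
Agnieszka is living and takes 1/12.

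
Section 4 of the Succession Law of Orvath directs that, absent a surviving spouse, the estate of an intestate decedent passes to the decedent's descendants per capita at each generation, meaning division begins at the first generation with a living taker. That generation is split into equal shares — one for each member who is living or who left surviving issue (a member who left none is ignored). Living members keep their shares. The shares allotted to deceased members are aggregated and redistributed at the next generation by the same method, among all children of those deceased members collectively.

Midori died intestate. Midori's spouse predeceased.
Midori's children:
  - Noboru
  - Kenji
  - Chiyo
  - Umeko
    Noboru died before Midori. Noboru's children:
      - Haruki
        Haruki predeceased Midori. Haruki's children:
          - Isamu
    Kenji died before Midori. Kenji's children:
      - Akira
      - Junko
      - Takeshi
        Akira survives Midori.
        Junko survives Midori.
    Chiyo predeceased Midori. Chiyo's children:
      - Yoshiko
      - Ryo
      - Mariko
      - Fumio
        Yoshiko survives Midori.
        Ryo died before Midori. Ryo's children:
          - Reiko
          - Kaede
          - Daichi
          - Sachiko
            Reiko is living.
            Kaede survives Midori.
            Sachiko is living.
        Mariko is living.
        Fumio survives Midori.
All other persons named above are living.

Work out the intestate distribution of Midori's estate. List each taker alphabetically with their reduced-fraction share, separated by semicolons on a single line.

There is no surviving spouse, so the entire estate passes to Midori's descendants per capita at each generation.
At generation 1 (Noboru, Kenji, Chiyo, Umeko) there are 4 shares of (1)/4 = 1/4 each.
Living: Umeko — each takes 1/4.
Deceased: Noboru, Kenji, and Chiyo. Their combined 3/4 is pooled and carried to generation 2.
At generation 2 (Haruki, Akira, Junko, Takeshi, Yoshiko, Ryo, Mariko, Fumio) there are 8 shares of (3/4)/8 = 3/32 each.
Living: Akira, Junko, Takeshi, Yoshiko, Mariko, and Fumio — each takes 3/32.
Deceased: Haruki and Ryo. Their combined 3/16 is pooled and carried to generation 3.
At generation 3 (Isamu, Reiko, Kaede, Daichi, Sachiko) there are 5 shares of (3/16)/5 = 3/80 each.
Living: Isamu, Reiko, Kaede, Daichi, and Sachiko — each takes 3/80.

Akira 3/32; Daichi 3/80; Fumio 3/32; Isamu 3/80; Junko 3/32; Kaede 3/80; Mariko 3/32; Reiko 3/80; Sachiko 3/80; Takeshi 3/32; Umeko 1/4; Yoshiko 3/32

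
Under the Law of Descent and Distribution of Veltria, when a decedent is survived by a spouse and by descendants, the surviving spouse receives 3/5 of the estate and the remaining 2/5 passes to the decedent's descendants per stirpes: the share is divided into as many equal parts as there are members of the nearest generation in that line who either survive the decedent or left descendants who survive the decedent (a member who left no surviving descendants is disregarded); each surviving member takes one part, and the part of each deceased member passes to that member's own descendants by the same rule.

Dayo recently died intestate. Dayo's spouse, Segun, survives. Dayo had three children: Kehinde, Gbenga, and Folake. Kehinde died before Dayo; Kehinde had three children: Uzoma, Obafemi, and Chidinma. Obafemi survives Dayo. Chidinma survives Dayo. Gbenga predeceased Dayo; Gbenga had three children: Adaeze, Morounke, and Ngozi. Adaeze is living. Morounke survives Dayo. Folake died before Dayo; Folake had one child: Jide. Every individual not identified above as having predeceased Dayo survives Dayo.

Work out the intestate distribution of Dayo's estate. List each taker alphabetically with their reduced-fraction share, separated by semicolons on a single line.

Adaeze 2/45; Chidinma 2/45; Jide 2/15; Morounke 2/45; Ngozi 2/45; Obafemi 2/45; Segun 3/5; Uzoma 2/45

Segun, as surviving spouse, takes 3/5.
The remaining 2/5 passes to Dayo's descendants per stirpes.
The 2/5 is divided into 3 equal shares of 2/15 among Kehinde, Gbenga, Folake.
Kehinde predeceased; the 2/15 allotted to Kehinde's branch passes to Kehinde's issue by representation.
The 2/15 is divided into 3 equal shares of 2/45 among Uzoma, Obafemi, Chidinma.
Uzoma is living and takes 2/45.
Obafemi is living and takes 2/45.
Chidinma is living and takes 2/45.
Gbenga predeceased; the 2/15 allotted to Gbenga's branch passes to Gbenga's issue by representation.
The 2/15 is divided into 3 equal shares of 2/45 among Adaeze, Morounke, Ngozi.
Adaeze is living and takes 2/45.
Morounke is living and takes 2/45.
Ngozi is living and takes 2/45.
Folake predeceased; the 2/15 allotted to Folake's branch passes to Folake's issue by representation.
Jide is the sole taker at this level and receives the full 2/15.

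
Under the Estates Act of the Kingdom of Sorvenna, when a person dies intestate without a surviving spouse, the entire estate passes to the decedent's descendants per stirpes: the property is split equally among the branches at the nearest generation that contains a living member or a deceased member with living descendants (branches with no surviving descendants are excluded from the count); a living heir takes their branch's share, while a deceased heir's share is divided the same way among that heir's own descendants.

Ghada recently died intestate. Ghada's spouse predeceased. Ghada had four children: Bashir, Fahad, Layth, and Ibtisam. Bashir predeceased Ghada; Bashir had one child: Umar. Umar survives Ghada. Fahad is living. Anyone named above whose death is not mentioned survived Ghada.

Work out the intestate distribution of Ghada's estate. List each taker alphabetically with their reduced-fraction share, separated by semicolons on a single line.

There is no surviving spouse, so the entire estate passes to Ghada's descendants per stirpes.
The estate is divided into 4 equal shares of 1/4 among Bashir, Fahad, Layth, Ibtisam.
Bashir predeceased; the 1/4 allotted to Bashir's branch passes to Bashir's issue by representation.
Umar is the sole taker at this level and receives the full 1/4.
Fahad is living and takes 1/4.
Layth is living and takes 1/4.
Ibtisam is living and takes 1/4.

Fahad 1/4; Ibtisam 1/4; Layth 1/4; Umar 1/4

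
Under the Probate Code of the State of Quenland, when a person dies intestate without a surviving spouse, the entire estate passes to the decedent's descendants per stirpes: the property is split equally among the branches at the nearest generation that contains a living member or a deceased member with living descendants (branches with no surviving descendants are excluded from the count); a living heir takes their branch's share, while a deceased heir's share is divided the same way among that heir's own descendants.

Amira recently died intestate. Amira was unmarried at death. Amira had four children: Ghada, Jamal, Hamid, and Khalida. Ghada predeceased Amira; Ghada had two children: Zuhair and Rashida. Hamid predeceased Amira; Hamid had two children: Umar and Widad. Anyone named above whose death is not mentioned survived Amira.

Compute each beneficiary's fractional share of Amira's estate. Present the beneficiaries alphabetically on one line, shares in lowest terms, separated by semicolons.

There is no surviving spouse, so the entire estate passes to Amira's descendants per stirpes.
The estate is divided into 4 equal shares of 1/4 among Ghada, Jamal, Hamid, Khalida.
Ghada predeceased; the 1/4 allotted to Ghada's branch passes to Ghada's issue by representation.
The 1/4 is divided into 2 equal shares of 1/8 among Zuhair, Rashida.
Zuhair is living and takes 1/8.
Rashida is living and takes 1/8.
Jamal is living and takes 1/4.
Hamid predeceased; the 1/4 allotted to Hamid's branch passes to Hamid's issue by representation.
The 1/4 is divided into 2 equal shares of 1/8 among Umar, Widad.
Umar is living and takes 1/8.
Widad is living and takes 1/8.
Khalida is living and takes 1/4.

Jamal 1/4; Khalida 1/4; Rashida 1/8; Umar 1/8; Widad 1/8; Zuhair 1/8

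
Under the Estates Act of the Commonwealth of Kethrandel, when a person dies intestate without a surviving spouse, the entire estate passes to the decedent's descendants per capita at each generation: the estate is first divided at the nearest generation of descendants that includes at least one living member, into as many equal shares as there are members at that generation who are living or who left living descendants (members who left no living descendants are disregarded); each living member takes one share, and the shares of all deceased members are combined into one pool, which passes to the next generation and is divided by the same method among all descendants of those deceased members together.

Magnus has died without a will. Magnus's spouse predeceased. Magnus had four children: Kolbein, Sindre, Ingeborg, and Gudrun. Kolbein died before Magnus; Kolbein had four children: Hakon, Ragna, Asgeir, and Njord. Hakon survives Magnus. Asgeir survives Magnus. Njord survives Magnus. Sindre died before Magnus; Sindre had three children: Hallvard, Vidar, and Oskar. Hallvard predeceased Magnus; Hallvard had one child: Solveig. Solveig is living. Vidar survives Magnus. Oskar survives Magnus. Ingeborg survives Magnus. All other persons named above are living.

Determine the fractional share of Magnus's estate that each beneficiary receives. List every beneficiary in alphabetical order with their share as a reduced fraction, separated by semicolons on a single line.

There is no surviving spouse, so the entire estate passes to Magnus's descendants per capita at each generation.
At generation 1 (Kolbein, Sindre, Ingeborg, Gudrun) there are 4 shares of (1)/4 = 1/4 each.
Living: Ingeborg and Gudrun — each takes 1/4.
Deceased: Kolbein and Sindre. Their combined 1/2 is pooled and carried to generation 2.
At generation 2 (Hakon, Ragna, Asgeir, Njord, Hallvard, Vidar, Oskar) there are 7 shares of (1/2)/7 = 1/14 each.
Living: Hakon, Ragna, Asgeir, Njord, Vidar, and Oskar — each takes 1/14.
Deceased: Hallvard. That 1/14 share is carried to generation 3.
At generation 3 (Solveig) there are 1 shares of (1/14)/1 = 1/14 each.
Living: Solveig — each takes 1/14.

Asgeir 1/14; Gudrun 1/4; Hakon 1/14; Ingeborg 1/4; Njord 1/14; Oskar 1/14; Ragna 1/14; Solveig 1/14; Vidar 1/14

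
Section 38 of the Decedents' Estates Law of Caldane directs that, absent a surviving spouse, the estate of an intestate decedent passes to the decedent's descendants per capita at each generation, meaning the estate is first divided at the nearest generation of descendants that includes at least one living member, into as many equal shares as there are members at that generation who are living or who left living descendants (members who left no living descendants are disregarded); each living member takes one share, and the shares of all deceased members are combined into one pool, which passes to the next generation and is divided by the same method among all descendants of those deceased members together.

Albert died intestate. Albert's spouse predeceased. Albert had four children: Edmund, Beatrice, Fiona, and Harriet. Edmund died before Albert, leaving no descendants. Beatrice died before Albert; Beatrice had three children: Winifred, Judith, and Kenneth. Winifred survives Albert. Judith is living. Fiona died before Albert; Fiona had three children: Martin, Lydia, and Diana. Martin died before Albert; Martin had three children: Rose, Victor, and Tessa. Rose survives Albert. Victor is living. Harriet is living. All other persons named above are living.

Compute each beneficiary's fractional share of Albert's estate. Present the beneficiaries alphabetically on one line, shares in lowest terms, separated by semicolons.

Diana 1/9; Harriet 1/3; Judith 1/9; Kenneth 1/9; Lydia 1/9; Rose 1/27; Tessa 1/27; Victor 1/27; Winifred 1/9

There is no surviving spouse, so the entire estate passes to Albert's descendants per capita at each generation.
At generation 1 (Beatrice, Fiona, Harriet) there are 3 shares of (1)/3 = 1/3 each.
Living: Harriet — each takes 1/3.
Deceased: Beatrice and Fiona. Their combined 2/3 is pooled and carried to generation 2.
At generation 2 (Winifred, Judith, Kenneth, Martin, Lydia, Diana) there are 6 shares of (2/3)/6 = 1/9 each.
Living: Winifred, Judith, Kenneth, Lydia, and Diana — each takes 1/9.
Deceased: Martin. That 1/9 share is carried to generation 3.
At generation 3 (Rose, Victor, Tessa) there are 3 shares of (1/9)/3 = 1/27 each.
Living: Rose, Victor, and Tessa — each takes 1/27.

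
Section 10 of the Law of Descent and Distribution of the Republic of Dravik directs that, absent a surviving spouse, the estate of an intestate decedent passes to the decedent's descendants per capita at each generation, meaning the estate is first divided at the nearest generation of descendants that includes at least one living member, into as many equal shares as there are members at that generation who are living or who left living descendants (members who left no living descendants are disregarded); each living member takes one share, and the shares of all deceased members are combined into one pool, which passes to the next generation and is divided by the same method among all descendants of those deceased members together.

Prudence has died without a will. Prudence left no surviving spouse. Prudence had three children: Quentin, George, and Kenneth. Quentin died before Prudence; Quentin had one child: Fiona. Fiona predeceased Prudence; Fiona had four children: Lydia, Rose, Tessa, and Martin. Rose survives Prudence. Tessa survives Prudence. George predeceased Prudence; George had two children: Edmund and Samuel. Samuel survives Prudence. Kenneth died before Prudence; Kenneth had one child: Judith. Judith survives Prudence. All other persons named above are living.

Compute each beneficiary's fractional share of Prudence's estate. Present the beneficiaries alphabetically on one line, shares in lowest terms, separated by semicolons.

Edmund 1/4; Judith 1/4; Lydia 1/16; Martin 1/16; Rose 1/16; Samuel 1/4; Tessa 1/16

There is no surviving spouse, so the entire estate passes to Prudence's descendants per capita at each generation.
No one at generation 1 (Quentin, George, Kenneth) is living; moving to the next generation.
At generation 2 (Fiona, Edmund, Samuel, Judith) there are 4 shares of (1)/4 = 1/4 each.
Living: Edmund, Samuel, and Judith — each takes 1/4.
Deceased: Fiona. That 1/4 share is carried to generation 3.
At generation 3 (Lydia, Rose, Tessa, Martin) there are 4 shares of (1/4)/4 = 1/16 each.
Living: Lydia, Rose, Tessa, and Martin — each takes 1/16.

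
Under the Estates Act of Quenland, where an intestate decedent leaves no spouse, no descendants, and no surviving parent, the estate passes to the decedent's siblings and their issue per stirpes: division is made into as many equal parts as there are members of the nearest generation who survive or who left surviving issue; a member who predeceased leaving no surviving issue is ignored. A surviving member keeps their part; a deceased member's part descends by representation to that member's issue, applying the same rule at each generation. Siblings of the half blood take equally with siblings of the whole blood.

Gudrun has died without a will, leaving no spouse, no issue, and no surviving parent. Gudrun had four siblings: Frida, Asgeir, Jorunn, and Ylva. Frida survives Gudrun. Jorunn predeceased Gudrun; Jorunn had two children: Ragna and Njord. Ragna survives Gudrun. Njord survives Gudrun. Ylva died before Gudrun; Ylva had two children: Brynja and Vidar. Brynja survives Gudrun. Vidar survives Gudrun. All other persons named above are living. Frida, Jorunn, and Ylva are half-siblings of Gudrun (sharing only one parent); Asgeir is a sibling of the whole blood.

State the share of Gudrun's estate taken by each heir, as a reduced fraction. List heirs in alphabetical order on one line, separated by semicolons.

Asgeir 1/4; Brynja 1/8; Frida 1/4; Njord 1/8; Ragna 1/8; Vidar 1/8

No spouse, descendants, or parent survives, so the estate passes to Gudrun's siblings per stirpes.
Half-blood and whole-blood siblings take equally under the stated rule.
The estate is divided into 4 equal shares of 1/4 among Frida, Asgeir, Jorunn, Ylva.
Frida is living and takes 1/4.
Asgeir is living and takes 1/4.
Jorunn predeceased; the 1/4 allotted to Jorunn's branch passes to Jorunn's issue by representation.
The 1/4 is divided into 2 equal shares of 1/8 among Ragna, Njord.
Ragna is living and takes 1/8.
Njord is living and takes 1/8.
Ylva predeceased; the 1/4 allotted to Ylva's branch passes to Ylva's issue by representation.
The 1/4 is divided into 2 equal shares of 1/8 among Brynja, Vidar.
Brynja is living and takes 1/8.
Vidar is living and takes 1/8.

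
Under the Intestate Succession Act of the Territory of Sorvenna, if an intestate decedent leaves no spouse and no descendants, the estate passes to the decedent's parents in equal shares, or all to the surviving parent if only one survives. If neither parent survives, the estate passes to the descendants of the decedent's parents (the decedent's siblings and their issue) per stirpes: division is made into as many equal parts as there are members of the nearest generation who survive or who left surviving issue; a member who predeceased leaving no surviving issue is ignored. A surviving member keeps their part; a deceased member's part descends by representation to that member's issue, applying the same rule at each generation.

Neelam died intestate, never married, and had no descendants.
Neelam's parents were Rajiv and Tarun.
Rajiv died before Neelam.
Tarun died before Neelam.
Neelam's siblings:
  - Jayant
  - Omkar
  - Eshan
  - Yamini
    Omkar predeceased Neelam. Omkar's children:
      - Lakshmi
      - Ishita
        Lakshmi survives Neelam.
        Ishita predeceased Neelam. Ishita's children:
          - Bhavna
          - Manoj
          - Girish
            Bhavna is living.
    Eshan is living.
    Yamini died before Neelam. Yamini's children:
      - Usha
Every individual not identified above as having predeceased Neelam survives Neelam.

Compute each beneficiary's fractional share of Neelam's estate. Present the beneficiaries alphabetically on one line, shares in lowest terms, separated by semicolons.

Neither parent survives and there are no descendants, so the estate passes to Neelam's siblings and their issue per stirpes.
The estate is divided into 4 equal shares of 1/4 among Jayant, Omkar, Eshan, Yamini.
Jayant is living and takes 1/4.
Omkar predeceased; the 1/4 allotted to Omkar's branch passes to Omkar's issue by representation.
The 1/4 is divided into 2 equal shares of 1/8 among Lakshmi, Ishita.
Lakshmi is living and takes 1/8.
Ishita predeceased; the 1/8 allotted to Ishita's branch passes to Ishita's issue by representation.
The 1/8 is divided into 3 equal shares of 1/24 among Bhavna, Manoj, Girish.
Bhavna is living and takes 1/24.
Manoj is living and takes 1/24.
Girish is living and takes 1/24.
Eshan is living and takes 1/4.
Yamini predeceased; the 1/4 allotted to Yamini's branch passes to Yamini's issue by representation.
Usha is the sole taker at this level and receives the full 1/4.

Bhavna 1/24; Eshan 1/4; Girish 1/24; Jayant 1/4; Lakshmi 1/8; Manoj 1/24; Usha 1/4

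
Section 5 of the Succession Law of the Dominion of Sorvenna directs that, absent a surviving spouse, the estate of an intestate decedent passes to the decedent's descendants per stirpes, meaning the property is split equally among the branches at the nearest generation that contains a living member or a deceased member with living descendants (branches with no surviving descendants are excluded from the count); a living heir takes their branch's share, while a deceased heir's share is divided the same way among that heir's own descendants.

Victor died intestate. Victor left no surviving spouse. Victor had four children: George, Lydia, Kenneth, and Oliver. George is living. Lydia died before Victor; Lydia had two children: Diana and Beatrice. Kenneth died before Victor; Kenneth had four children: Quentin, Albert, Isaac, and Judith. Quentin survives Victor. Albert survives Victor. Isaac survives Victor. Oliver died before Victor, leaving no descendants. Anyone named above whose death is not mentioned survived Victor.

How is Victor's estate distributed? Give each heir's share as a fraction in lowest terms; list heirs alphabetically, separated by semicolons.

Albert 1/12; Beatrice 1/6; Diana 1/6; George 1/3; Isaac 1/12; Judith 1/12; Quentin 1/12

There is no surviving spouse, so the entire estate passes to Victor's descendants per stirpes.
Oliver left no surviving issue, so that branch lapses and is disregarded.
The estate is divided into 3 equal shares of 1/3 among George, Lydia, Kenneth.
George is living and takes 1/3.
Lydia predeceased; the 1/3 allotted to Lydia's branch passes to Lydia's issue by representation.
The 1/3 is divided into 2 equal shares of 1/6 among Diana, Beatrice.
Diana is living and takes 1/6.
Beatrice is living and takes 1/6.
Kenneth predeceased; the 1/3 allotted to Kenneth's branch passes to Kenneth's issue by representation.
The 1/3 is divided into 4 equal shares of 1/12 among Quentin, Albert, Isaac, Judith.
Quentin is living and takes 1/12.
Albert is living and takes 1/12.
Isaac is living and takes 1/12.
Judith is living and takes 1/12.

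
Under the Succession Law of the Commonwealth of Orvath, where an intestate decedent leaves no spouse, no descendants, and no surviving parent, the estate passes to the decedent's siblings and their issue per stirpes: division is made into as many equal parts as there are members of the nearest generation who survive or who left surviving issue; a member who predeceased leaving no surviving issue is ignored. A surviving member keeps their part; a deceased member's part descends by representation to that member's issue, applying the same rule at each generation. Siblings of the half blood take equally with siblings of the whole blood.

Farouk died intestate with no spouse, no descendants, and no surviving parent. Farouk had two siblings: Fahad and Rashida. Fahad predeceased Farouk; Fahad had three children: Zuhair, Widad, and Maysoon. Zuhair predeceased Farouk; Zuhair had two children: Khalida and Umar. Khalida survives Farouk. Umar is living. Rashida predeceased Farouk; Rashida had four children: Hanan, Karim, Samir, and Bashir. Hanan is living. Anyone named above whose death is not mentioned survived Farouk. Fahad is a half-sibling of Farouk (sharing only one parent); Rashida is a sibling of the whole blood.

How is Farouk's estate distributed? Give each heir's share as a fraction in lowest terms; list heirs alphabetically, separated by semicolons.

No spouse, descendants, or parent survives, so the estate passes to Farouk's siblings per stirpes.
Half-blood and whole-blood siblings take equally under the stated rule.
The estate is divided into 2 equal shares of 1/2 among Fahad, Rashida.
Fahad predeceased; the 1/2 allotted to Fahad's branch passes to Fahad's issue by representation.
The 1/2 is divided into 3 equal shares of 1/6 among Zuhair, Widad, Maysoon.
Zuhair predeceased; the 1/6 allotted to Zuhair's branch passes to Zuhair's issue by representation.
The 1/6 is divided into 2 equal shares of 1/12 among Khalida, Umar.
Khalida is living and takes 1/12.
Umar is living and takes 1/12.
Widad is living and takes 1/6.
Maysoon is living and takes 1/6.
Rashida predeceased; the 1/2 allotted to Rashida's branch passes to Rashida's issue by representation.
The 1/2 is divided into 4 equal shares of 1/8 among Hanan, Karim, Samir, Bashir.
Hanan is living and takes 1/8.
Karim is living and takes 1/8.
Samir is living and takes 1/8.
Bashir is living and takes 1/8.

Bashir 1/8; Hanan 1/8; Karim 1/8; Khalida 1/12; Maysoon 1/6; Samir 1/8; Umar 1/12; Widad 1/6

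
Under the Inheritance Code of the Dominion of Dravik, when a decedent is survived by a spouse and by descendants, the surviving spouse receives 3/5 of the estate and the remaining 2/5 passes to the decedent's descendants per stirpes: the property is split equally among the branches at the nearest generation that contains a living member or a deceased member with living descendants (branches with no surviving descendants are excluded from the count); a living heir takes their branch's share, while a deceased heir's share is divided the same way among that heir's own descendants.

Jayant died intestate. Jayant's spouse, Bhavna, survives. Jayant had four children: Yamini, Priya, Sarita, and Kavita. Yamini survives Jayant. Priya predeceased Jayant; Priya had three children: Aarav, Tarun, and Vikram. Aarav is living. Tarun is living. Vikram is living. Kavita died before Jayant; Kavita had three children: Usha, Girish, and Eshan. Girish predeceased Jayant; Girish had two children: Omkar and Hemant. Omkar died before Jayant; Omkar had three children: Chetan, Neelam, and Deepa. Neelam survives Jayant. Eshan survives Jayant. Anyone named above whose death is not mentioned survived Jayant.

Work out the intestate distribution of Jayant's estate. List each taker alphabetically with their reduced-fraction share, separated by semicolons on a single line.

Aarav 1/30; Bhavna 3/5; Chetan 1/180; Deepa 1/180; Eshan 1/30; Hemant 1/60; Neelam 1/180; Sarita 1/10; Tarun 1/30; Usha 1/30; Vikram 1/30; Yamini 1/10

Bhavna, as surviving spouse, takes 3/5.
The remaining 2/5 passes to Jayant's descendants per stirpes.
The 2/5 is divided into 4 equal shares of 1/10 among Yamini, Priya, Sarita, Kavita.
Yamini is living and takes 1/10.
Priya predeceased; the 1/10 allotted to Priya's branch passes to Priya's issue by representation.
The 1/10 is divided into 3 equal shares of 1/30 among Aarav, Tarun, Vikram.
Aarav is living and takes 1/30.
Tarun is living and takes 1/30.
Vikram is living and takes 1/30.
Sarita is living and takes 1/10.
Kavita predeceased; the 1/10 allotted to Kavita's branch passes to Kavita's issue by representation.
The 1/10 is divided into 3 equal shares of 1/30 among Usha, Girish, Eshan.
Usha is living and takes 1/30.
Girish predeceased; the 1/30 allotted to Girish's branch passes to Girish's issue by representation.
The 1/30 is divided into 2 equal shares of 1/60 among Omkar, Hemant.
Omkar predeceased; the 1/60 allotted to Omkar's branch passes to Omkar's issue by representation.
The 1/60 is divided into 3 equal shares of 1/180 among Chetan, Neelam, Deepa.
Chetan is living and takes 1/180.
Neelam is living and takes 1/180.
Deepa is living and takes 1/180.
Hemant is living and takes 1/60.
Eshan is living and takes 1/30.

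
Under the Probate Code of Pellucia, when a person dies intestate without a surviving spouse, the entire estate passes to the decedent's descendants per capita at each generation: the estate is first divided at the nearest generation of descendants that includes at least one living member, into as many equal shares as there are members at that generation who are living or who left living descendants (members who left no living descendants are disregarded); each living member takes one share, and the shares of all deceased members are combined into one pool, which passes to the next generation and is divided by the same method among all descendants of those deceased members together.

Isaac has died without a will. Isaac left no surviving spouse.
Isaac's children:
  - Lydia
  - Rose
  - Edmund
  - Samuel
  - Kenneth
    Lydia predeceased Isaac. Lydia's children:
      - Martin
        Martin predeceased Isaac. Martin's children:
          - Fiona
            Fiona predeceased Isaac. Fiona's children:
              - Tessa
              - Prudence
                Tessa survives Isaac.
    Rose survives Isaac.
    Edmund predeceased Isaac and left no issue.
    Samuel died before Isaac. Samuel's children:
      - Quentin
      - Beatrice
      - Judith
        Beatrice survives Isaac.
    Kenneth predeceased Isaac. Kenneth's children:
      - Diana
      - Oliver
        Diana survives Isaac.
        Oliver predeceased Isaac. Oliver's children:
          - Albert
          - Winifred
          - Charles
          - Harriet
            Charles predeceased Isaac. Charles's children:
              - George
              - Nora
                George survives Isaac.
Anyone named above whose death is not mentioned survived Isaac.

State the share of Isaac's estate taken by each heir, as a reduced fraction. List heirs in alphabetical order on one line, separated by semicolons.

There is no surviving spouse, so the entire estate passes to Isaac's descendants per capita at each generation.
At generation 1 (Lydia, Rose, Samuel, Kenneth) there are 4 shares of (1)/4 = 1/4 each.
Living: Rose — each takes 1/4.
Deceased: Lydia, Samuel, and Kenneth. Their combined 3/4 is pooled and carried to generation 2.
At generation 2 (Martin, Quentin, Beatrice, Judith, Diana, Oliver) there are 6 shares of (3/4)/6 = 1/8 each.
Living: Quentin, Beatrice, Judith, and Diana — each takes 1/8.
Deceased: Martin and Oliver. Their combined 1/4 is pooled and carried to generation 3.
At generation 3 (Fiona, Albert, Winifred, Charles, Harriet) there are 5 shares of (1/4)/5 = 1/20 each.
Living: Albert, Winifred, and Harriet — each takes 1/20.
Deceased: Fiona and Charles. Their combined 1/10 is pooled and carried to generation 4.
At generation 4 (Tessa, Prudence, George, Nora) there are 4 shares of (1/10)/4 = 1/40 each.
Living: Tessa, Prudence, George, and Nora — each takes 1/40.

Albert 1/20; Beatrice 1/8; Diana 1/8; George 1/40; Harriet 1/20; Judith 1/8; Nora 1/40; Prudence 1/40; Quentin 1/8; Rose 1/4; Tessa 1/40; Winifred 1/20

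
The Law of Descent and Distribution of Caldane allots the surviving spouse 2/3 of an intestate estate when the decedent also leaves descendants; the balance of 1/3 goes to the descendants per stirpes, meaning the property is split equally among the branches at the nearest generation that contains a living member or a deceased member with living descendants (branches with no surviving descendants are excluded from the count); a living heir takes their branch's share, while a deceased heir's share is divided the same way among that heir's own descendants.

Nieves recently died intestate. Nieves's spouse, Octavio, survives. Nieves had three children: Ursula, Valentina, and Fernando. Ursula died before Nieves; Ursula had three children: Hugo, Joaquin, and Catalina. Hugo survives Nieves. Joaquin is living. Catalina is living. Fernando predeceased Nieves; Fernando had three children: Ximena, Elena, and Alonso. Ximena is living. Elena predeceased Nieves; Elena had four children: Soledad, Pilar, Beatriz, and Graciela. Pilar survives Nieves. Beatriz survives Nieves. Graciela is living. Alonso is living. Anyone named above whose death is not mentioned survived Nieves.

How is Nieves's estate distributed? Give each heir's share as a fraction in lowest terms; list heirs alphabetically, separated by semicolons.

Alonso 1/27; Beatriz 1/108; Catalina 1/27; Graciela 1/108; Hugo 1/27; Joaquin 1/27; Octavio 2/3; Pilar 1/108; Soledad 1/108; Valentina 1/9; Ximena 1/27

Octavio, as surviving spouse, takes 2/3.
The remaining 1/3 passes to Nieves's descendants per stirpes.
The 1/3 is divided into 3 equal shares of 1/9 among Ursula, Valentina, Fernando.
Ursula predeceased; the 1/9 allotted to Ursula's branch passes to Ursula's issue by representation.
The 1/9 is divided into 3 equal shares of 1/27 among Hugo, Joaquin, Catalina.
Hugo is living and takes 1/27.
Joaquin is living and takes 1/27.
Catalina is living and takes 1/27.
Valentina is living and takes 1/9.
Fernando predeceased; the 1/9 allotted to Fernando's branch passes to Fernando's issue by representation.
The 1/9 is divided into 3 equal shares of 1/27 among Ximena, Elena, Alonso.
Ximena is living and takes 1/27.
Elena predeceased; the 1/27 allotted to Elena's branch passes to Elena's issue by representation.
The 1/27 is divided into 4 equal shares of 1/108 among Soledad, Pilar, Beatriz, Graciela.
Soledad is living and takes 1/108.
Pilar is living and takes 1/108.
Beatriz is living and takes 1/108.
Graciela is living and takes 1/108.
Alonso is living and takes 1/27.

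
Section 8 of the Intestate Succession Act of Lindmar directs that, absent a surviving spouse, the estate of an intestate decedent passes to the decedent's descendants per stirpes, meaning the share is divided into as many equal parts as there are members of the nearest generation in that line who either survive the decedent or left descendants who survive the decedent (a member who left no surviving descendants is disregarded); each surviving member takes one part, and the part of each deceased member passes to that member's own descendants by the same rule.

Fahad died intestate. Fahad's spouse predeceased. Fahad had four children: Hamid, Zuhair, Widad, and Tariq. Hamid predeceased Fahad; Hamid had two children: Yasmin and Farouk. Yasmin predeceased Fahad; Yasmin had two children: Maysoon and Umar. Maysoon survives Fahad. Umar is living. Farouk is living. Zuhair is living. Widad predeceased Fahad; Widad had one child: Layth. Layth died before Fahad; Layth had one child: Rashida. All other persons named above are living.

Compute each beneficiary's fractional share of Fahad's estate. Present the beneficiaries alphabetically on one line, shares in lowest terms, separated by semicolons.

Farouk 1/8; Maysoon 1/16; Rashida 1/4; Tariq 1/4; Umar 1/16; Zuhair 1/4

There is no surviving spouse, so the entire estate passes to Fahad's descendants per stirpes.
The estate is divided into 4 equal shares of 1/4 among Hamid, Zuhair, Widad, Tariq.
Hamid predeceased; the 1/4 allotted to Hamid's branch passes to Hamid's issue by representation.
The 1/4 is divided into 2 equal shares of 1/8 among Yasmin, Farouk.
Yasmin predeceased; the 1/8 allotted to Yasmin's branch passes to Yasmin's issue by representation.
The 1/8 is divided into 2 equal shares of 1/16 among Maysoon, Umar.
Maysoon is living and takes 1/16.
Umar is living and takes 1/16.
Farouk is living and takes 1/8.
Zuhair is living and takes 1/4.
Widad predeceased; the 1/4 allotted to Widad's branch passes to Widad's issue by representation.
Layth's line is the sole branch at this level, so the full 1/4 passes to Layth's issue by representation.
Rashida is the sole taker at this level and receives the full 1/4.
Tariq is living and takes 1/4.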